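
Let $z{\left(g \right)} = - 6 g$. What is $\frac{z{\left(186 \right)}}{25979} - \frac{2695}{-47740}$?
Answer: $\frac{43469}{3221396} \approx 0.013494$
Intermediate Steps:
$\frac{z{\left(186 \right)}}{25979} - \frac{2695}{-47740} = \frac{\left(-6\right) 186}{25979} - \frac{2695}{-47740} = \left(-1116\right) \frac{1}{25979} - - \frac{7}{124} = - \frac{1116}{25979} + \frac{7}{124} = \frac{43469}{3221396}$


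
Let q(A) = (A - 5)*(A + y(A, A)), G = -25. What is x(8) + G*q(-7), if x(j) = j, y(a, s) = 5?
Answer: -592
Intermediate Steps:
q(A) = (-5 + A)*(5 + A) (q(A) = (A - 5)*(A + 5) = (-5 + A)*(5 + A))
x(8) + G*q(-7) = 8 - 25*(-25 + (-7)²) = 8 - 25*(-25 + 49) = 8 - 25*24 = 8 - 600 = -592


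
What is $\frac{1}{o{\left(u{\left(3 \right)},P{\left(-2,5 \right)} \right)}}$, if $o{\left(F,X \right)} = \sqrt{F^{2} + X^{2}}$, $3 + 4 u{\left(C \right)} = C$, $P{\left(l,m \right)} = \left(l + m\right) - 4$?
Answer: $1$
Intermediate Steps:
$P{\left(l,m \right)} = -4 + l + m$
$u{\left(C \right)} = - \frac{3}{4} + \frac{C}{4}$
$\frac{1}{o{\left(u{\left(3 \right)},P{\left(-2,5 \right)} \right)}} = \frac{1}{\sqrt{\left(- \frac{3}{4} + \frac{1}{4} \cdot 3\right)^{2} + \left(-4 - 2 + 5\right)^{2}}} = \frac{1}{\sqrt{\left(- \frac{3}{4} + \frac{3}{4}\right)^{2} + \left(-1\right)^{2}}} = \frac{1}{\sqrt{0^{2} + 1}} = \frac{1}{\sqrt{0 + 1}} = \frac{1}{\sqrt{1}} = 1^{-1} = 1$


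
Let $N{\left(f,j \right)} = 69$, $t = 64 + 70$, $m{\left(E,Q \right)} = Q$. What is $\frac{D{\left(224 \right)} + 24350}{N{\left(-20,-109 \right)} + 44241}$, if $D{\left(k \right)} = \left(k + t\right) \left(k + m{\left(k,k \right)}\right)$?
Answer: $\frac{30789}{7385} \approx 4.1691$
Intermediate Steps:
$t = 134$
$D{\left(k \right)} = 2 k \left(134 + k\right)$ ($D{\left(k \right)} = \left(k + 134\right) \left(k + k\right) = \left(134 + k\right) 2 k = 2 k \left(134 + k\right)$)
$\frac{D{\left(224 \right)} + 24350}{N{\left(-20,-109 \right)} + 44241} = \frac{2 \cdot 224 \left(134 + 224\right) + 24350}{69 + 44241} = \frac{2 \cdot 224 \cdot 358 + 24350}{44310} = \left(160384 + 24350\right) \frac{1}{44310} = 184734 \cdot \frac{1}{44310} = \frac{30789}{7385}$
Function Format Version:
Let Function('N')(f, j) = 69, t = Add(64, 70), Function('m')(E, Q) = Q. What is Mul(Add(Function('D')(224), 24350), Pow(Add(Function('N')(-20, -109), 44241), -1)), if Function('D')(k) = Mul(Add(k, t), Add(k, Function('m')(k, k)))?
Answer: Rational(30789, 7385) ≈ 4.1691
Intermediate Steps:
t = 134
Function('D')(k) = Mul(2, k, Add(134, k)) (Function('D')(k) = Mul(Add(k, 134), Add(k, k)) = Mul(Add(134, k), Mul(2, k)) = Mul(2, k, Add(134, k)))
Mul(Add(Function('D')(224), 24350), Pow(Add(Function('N')(-20, -109), 44241), -1)) = Mul(Add(Mul(2, 224, Add(134, 224)), 24350), Pow(Add(69, 44241), -1)) = Mul(Add(Mul(2, 224, 358), 24350), Pow(44310, -1)) = Mul(Add(160384, 24350), Rational(1, 44310)) = Mul(184734, Rational(1, 44310)) = Rational(30789, 7385)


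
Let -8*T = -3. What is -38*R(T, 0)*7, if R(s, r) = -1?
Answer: 266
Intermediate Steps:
T = 3/8 (T = -⅛*(-3) = 3/8 ≈ 0.37500)
-38*R(T, 0)*7 = -38*(-1)*7 = 38*7 = 266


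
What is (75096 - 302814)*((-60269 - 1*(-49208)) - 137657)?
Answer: 33865765524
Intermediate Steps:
(75096 - 302814)*((-60269 - 1*(-49208)) - 137657) = -227718*((-60269 + 49208) - 137657) = -227718*(-11061 - 137657) = -227718*(-148718) = 33865765524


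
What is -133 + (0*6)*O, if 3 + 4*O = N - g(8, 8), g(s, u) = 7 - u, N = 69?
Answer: -133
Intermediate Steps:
O = 67/4 (O = -¾ + (69 - (7 - 1*8))/4 = -¾ + (69 - (7 - 8))/4 = -¾ + (69 - 1*(-1))/4 = -¾ + (69 + 1)/4 = -¾ + (¼)*70 = -¾ + 35/2 = 67/4 ≈ 16.750)
-133 + (0*6)*O = -133 + (0*6)*(67/4) = -133 + 0*(67/4) = -133 + 0 = -133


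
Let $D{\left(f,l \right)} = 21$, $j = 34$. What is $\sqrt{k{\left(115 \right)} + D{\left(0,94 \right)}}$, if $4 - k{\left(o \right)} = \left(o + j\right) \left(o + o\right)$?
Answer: $3 i \sqrt{3805} \approx 185.05 i$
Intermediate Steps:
$k{\left(o \right)} = 4 - 2 o \left(34 + o\right)$ ($k{\left(o \right)} = 4 - \left(o + 34\right) \left(o + o\right) = 4 - \left(34 + o\right) 2 o = 4 - 2 o \left(34 + o\right)$)
$\sqrt{k{\left(115 \right)} + D{\left(0,94 \right)}} = \sqrt{\left(4 - 7820 - 2 \cdot 115^{2}\right) + 21} = \sqrt{\left(4 - 7820 - 26450\right) + 21} = \sqrt{-34266 + 21} = \sqrt{-34245} = 3 i \sqrt{3805}$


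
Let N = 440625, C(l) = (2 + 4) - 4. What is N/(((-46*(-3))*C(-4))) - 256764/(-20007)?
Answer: 987383471/613548 ≈ 1609.3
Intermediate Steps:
C(l) = 2 (C(l) = 6 - 4 = 2)
N/(((-46*(-3))*C(-4))) - 256764/(-20007) = 440625/((-46*(-3)*2)) - 256764/(-20007) = 440625/((138*2)) - 256764*(-1/20007) = 440625/276 + 85588/6669 = 440625*(1/276) + 85588/6669 = 146875/92 + 85588/6669 = 987383471/613548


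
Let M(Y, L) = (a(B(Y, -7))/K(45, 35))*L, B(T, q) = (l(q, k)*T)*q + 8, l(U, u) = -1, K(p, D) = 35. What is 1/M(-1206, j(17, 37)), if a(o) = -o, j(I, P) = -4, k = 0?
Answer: -35/33736 ≈ -0.0010375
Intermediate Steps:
B(T, q) = 8 - T*q (B(T, q) = (-T)*q + 8 = -T*q + 8 = 8 - T*q)
M(Y, L) = L*(-8/35 - Y/5) (M(Y, L) = (-(8 - 1*Y*(-7))/35)*L = (-(8 + 7*Y)*(1/35))*L = ((-8 - 7*Y)*(1/35))*L = (-8/35 - Y/5)*L = L*(-8/35 - Y/5))
1/M(-1206, j(17, 37)) = 1/(-1/35*(-4)*(8 + 7*(-1206))) = 1/(-1/35*(-4)*(8 - 8442)) = 1/(-1/35*(-4)*(-8434)) = 1/(-33736/35) = -35/33736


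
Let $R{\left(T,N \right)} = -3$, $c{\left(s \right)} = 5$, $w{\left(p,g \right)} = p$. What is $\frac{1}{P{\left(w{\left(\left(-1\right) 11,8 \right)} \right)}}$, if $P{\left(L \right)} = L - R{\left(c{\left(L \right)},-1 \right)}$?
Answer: $- \frac{1}{8} \approx -0.125$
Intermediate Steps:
$P{\left(L \right)} = 3 + L$ ($P{\left(L \right)} = L - -3 = L + 3 = 3 + L$)
$\frac{1}{P{\left(w{\left(\left(-1\right) 11,8 \right)} \right)}} = \frac{1}{3 - 11} = \frac{1}{-8} = - \frac{1}{8}$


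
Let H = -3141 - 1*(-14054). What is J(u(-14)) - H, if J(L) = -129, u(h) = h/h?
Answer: -11042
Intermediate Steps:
u(h) = 1
H = 10913 (H = -3141 + 14054 = 10913)
J(u(-14)) - H = -129 - 1*10913 = -129 - 10913 = -11042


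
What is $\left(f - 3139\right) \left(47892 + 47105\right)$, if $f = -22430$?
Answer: $-2428978293$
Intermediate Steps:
$\left(f - 3139\right) \left(47892 + 47105\right) = \left(-22430 - 3139\right) \left(47892 + 47105\right) = \left(-25569\right) 94997 = -2428978293$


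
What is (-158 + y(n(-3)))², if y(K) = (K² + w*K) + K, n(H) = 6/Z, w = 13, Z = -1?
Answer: 42436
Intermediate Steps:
n(H) = -6 (n(H) = 6/(-1) = 6*(-1) = -6)
y(K) = K² + 14*K (y(K) = (K² + 13*K) + K = K² + 14*K)
(-158 + y(n(-3)))² = (-158 - 6*(14 - 6))² = (-158 - 6*8)² = (-158 - 48)² = (-206)² = 42436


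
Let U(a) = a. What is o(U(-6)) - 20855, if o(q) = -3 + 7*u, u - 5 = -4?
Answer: -20851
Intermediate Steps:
u = 1 (u = 5 - 4 = 1)
o(q) = 4 (o(q) = -3 + 7*1 = -3 + 7 = 4)
o(U(-6)) - 20855 = 4 - 20855 = -20851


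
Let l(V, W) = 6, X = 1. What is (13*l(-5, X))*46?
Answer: 3588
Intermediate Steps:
(13*l(-5, X))*46 = (13*6)*46 = 78*46 = 3588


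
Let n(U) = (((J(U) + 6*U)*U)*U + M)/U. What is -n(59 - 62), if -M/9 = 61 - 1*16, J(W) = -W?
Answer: -180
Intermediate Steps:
M = -405 (M = -9*(61 - 1*16) = -9*(61 - 16) = -9*45 = -405)
n(U) = (-405 + 5*U³)/U (n(U) = (((-U + 6*U)*U)*U - 405)/U = (((5*U)*U)*U - 405)/U = ((5*U²)*U - 405)/U = (5*U³ - 405)/U = (-405 + 5*U³)/U)
-n(59 - 62) = -5*(-81 + (59 - 62)³)/(59 - 62) = -5*(-81 + (-3)³)/(-3) = -5*(-1)*(-81 - 27)/3 = -5*(-1)*(-108)/3 = -1*180 = -180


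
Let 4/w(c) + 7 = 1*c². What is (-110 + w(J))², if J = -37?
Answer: 5611208464/463761 ≈ 12099.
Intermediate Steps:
w(c) = 4/(-7 + c²) (w(c) = 4/(-7 + 1*c²) = 4/(-7 + c²))
(-110 + w(J))² = (-110 + 4/(-7 + (-37)²))² = (-110 + 4/(-7 + 1369))² = (-110 + 4/1362)² = (-110 + 4*(1/1362))² = (-110 + 2/681)² = (-74908/681)² = 5611208464/463761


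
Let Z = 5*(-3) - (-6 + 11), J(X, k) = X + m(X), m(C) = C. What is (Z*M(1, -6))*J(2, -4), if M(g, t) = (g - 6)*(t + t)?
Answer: -4800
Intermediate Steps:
J(X, k) = 2*X (J(X, k) = X + X = 2*X)
M(g, t) = 2*t*(-6 + g) (M(g, t) = (-6 + g)*(2*t) = 2*t*(-6 + g))
Z = -20 (Z = -15 - 1*5 = -15 - 5 = -20)
(Z*M(1, -6))*J(2, -4) = (-40*(-6)*(-6 + 1))*(2*2) = -40*(-6)*(-5)*4 = -20*60*4 = -1200*4 = -4800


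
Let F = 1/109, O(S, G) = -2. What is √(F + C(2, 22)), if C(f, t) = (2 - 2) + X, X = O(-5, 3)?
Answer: I*√23653/109 ≈ 1.411*I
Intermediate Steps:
X = -2
F = 1/109 ≈ 0.0091743
C(f, t) = -2 (C(f, t) = (2 - 2) - 2 = 0 - 2 = -2)
√(F + C(2, 22)) = √(1/109 - 2) = √(-217/109) = I*√23653/109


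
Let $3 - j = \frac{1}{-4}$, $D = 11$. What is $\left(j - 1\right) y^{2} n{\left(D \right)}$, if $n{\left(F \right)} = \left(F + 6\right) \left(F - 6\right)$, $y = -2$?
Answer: $765$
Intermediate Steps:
$j = \frac{13}{4}$ ($j = 3 - \frac{1}{-4} = 3 - - \frac{1}{4} = 3 + \frac{1}{4} = \frac{13}{4} \approx 3.25$)
$n{\left(F \right)} = \left(-6 + F\right) \left(6 + F\right)$ ($n{\left(F \right)} = \left(6 + F\right) \left(-6 + F\right) = \left(-6 + F\right) \left(6 + F\right)$)
$\left(j - 1\right) y^{2} n{\left(D \right)} = \left(\frac{13}{4} - 1\right) \left(-2\right)^{2} \left(-36 + 11^{2}\right) = \frac{9}{4} \cdot 4 \left(-36 + 121\right) = 9 \cdot 85 = 765$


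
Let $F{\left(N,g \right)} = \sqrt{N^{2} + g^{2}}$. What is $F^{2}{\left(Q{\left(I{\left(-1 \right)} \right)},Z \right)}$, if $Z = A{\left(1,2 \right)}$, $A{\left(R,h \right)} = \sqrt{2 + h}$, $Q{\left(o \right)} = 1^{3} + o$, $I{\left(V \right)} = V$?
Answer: $4$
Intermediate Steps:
$Q{\left(o \right)} = 1 + o$
$Z = 2$ ($Z = \sqrt{2 + 2} = \sqrt{4} = 2$)
$F^{2}{\left(Q{\left(I{\left(-1 \right)} \right)},Z \right)} = \left(\sqrt{\left(1 - 1\right)^{2} + 2^{2}}\right)^{2} = \left(\sqrt{0^{2} + 4}\right)^{2} = \left(\sqrt{0 + 4}\right)^{2} = \left(\sqrt{4}\right)^{2} = 2^{2} = 4$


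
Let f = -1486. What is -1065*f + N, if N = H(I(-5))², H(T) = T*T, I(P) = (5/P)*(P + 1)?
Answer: 1582846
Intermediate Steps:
I(P) = 5*(1 + P)/P (I(P) = (5/P)*(1 + P) = 5*(1 + P)/P)
H(T) = T²
N = 256 (N = ((5 + 5/(-5))²)² = ((5 + 5*(-⅕))²)² = ((5 - 1)²)² = (4²)² = 16² = 256)
-1065*f + N = -1065*(-1486) + 256 = 1582590 + 256 = 1582846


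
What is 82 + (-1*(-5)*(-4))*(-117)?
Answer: 2422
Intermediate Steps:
82 + (-1*(-5)*(-4))*(-117) = 82 + (5*(-4))*(-117) = 82 - 20*(-117) = 82 + 2340 = 2422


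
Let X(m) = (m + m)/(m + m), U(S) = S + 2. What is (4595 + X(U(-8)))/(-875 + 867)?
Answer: -1149/2 ≈ -574.50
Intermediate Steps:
U(S) = 2 + S
X(m) = 1 (X(m) = (2*m)/((2*m)) = (2*m)*(1/(2*m)) = 1)
(4595 + X(U(-8)))/(-875 + 867) = (4595 + 1)/(-875 + 867) = 4596/(-8) = 4596*(-⅛) = -1149/2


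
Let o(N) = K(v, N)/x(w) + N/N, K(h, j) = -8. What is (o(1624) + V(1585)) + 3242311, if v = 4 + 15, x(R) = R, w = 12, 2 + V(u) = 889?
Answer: 9729595/3 ≈ 3.2432e+6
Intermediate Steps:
V(u) = 887 (V(u) = -2 + 889 = 887)
v = 19
o(N) = ⅓ (o(N) = -8/12 + N/N = -8*1/12 + 1 = -⅔ + 1 = ⅓)
(o(1624) + V(1585)) + 3242311 = (⅓ + 887) + 3242311 = 2662/3 + 3242311 = 9729595/3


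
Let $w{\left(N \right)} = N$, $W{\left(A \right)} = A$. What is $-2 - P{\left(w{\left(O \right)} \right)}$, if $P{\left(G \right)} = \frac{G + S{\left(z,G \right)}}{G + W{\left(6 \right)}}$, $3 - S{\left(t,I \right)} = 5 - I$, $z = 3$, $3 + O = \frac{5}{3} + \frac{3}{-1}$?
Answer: $\frac{22}{5} \approx 4.4$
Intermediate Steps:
$O = - \frac{13}{3}$ ($O = -3 + \left(\frac{5}{3} + \frac{3}{-1}\right) = -3 + \left(5 \cdot \frac{1}{3} + 3 \left(-1\right)\right) = -3 + \left(\frac{5}{3} - 3\right) = -3 - \frac{4}{3} = - \frac{13}{3} \approx -4.3333$)
$S{\left(t,I \right)} = -2 + I$ ($S{\left(t,I \right)} = 3 - \left(5 - I\right) = 3 + \left(-5 + I\right) = -2 + I$)
$P{\left(G \right)} = \frac{-2 + 2 G}{6 + G}$ ($P{\left(G \right)} = \frac{G + \left(-2 + G\right)}{G + 6} = \frac{-2 + 2 G}{6 + G}$)
$-2 - P{\left(w{\left(O \right)} \right)} = -2 - \frac{2 \left(-1 - \frac{13}{3}\right)}{6 - \frac{13}{3}} = -2 - 2 \frac{1}{\frac{5}{3}} \left(- \frac{16}{3}\right) = -2 - 2 \cdot \frac{3}{5} \left(- \frac{16}{3}\right) = -2 - - \frac{32}{5} = -2 + \frac{32}{5} = \frac{22}{5}$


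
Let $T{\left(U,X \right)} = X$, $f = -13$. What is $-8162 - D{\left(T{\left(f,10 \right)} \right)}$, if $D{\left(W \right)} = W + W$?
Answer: $-8182$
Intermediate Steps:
$D{\left(W \right)} = 2 W$
$-8162 - D{\left(T{\left(f,10 \right)} \right)} = -8162 - 2 \cdot 10 = -8162 - 20 = -8182$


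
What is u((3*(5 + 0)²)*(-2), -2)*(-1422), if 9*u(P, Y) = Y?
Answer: 316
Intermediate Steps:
u(P, Y) = Y/9
u((3*(5 + 0)²)*(-2), -2)*(-1422) = ((⅑)*(-2))*(-1422) = -2/9*(-1422) = 316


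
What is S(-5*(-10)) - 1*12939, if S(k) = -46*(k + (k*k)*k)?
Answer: -5765239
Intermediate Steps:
S(k) = -46*k - 46*k³ (S(k) = -46*(k + k²*k) = -46*(k + k³) = -46*k - 46*k³)
S(-5*(-10)) - 1*12939 = -46*(-5*(-10))*(1 + (-5*(-10))²) - 1*12939 = -46*50*(1 + 50²) - 12939 = -46*50*(1 + 2500) - 12939 = -46*50*2501 - 12939 = -5752300 - 12939 = -5765239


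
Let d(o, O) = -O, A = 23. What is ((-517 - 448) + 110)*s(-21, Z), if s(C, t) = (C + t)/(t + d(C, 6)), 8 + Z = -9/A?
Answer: -577980/331 ≈ -1746.2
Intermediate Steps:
Z = -193/23 (Z = -8 - 9/23 = -193/23 ≈ -8.3913)
s(C, t) = (C + t)/(-6 + t) (s(C, t) = (C + t)/(t - 1*6) = (C + t)/(t - 6) = (C + t)/(-6 + t))
((-517 - 448) + 110)*s(-21, Z) = ((-517 - 448) + 110)*((-21 - 193/23)/(-6 - 193/23)) = (-965 + 110)*(-676/23/(-331/23)) = -(-19665)*(-676)/(331*23) = -855*676/331 = -577980/331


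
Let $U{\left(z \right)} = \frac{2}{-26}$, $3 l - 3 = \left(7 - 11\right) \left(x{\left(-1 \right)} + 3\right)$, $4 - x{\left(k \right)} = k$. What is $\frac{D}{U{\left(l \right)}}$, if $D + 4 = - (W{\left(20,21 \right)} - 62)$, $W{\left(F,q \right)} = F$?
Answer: $-494$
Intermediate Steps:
$x{\left(k \right)} = 4 - k$
$l = - \frac{29}{3}$ ($l = 1 + \frac{\left(7 - 11\right) \left(\left(4 - -1\right) + 3\right)}{3} = 1 + \frac{\left(-4\right) \left(\left(4 + 1\right) + 3\right)}{3} = 1 + \frac{\left(-4\right) \left(5 + 3\right)}{3} = 1 + \frac{\left(-4\right) 8}{3} = 1 + \frac{1}{3} \left(-32\right) = 1 - \frac{32}{3} = - \frac{29}{3} \approx -9.6667$)
$U{\left(z \right)} = - \frac{1}{13}$ ($U{\left(z \right)} = 2 \left(- \frac{1}{26}\right) = - \frac{1}{13}$)
$D = 38$ ($D = -4 - \left(20 - 62\right) = -4 - -42 = -4 + 42 = 38$)
$\frac{D}{U{\left(l \right)}} = \frac{38}{- \frac{1}{13}} = 38 \left(-13\right) = -494$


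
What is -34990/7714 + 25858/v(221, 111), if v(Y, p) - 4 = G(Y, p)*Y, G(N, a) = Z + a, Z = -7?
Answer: -21602911/6333194 ≈ -3.4111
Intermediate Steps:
G(N, a) = -7 + a
v(Y, p) = 4 + Y*(-7 + p) (v(Y, p) = 4 + (-7 + p)*Y = 4 + Y*(-7 + p))
-34990/7714 + 25858/v(221, 111) = -34990/7714 + 25858/(4 + 221*(-7 + 111)) = -34990*1/7714 + 25858/(4 + 221*104) = -17495/3857 + 25858/(4 + 22984) = -17495/3857 + 25858/22988 = -17495/3857 + 25858*(1/22988) = -17495/3857 + 1847/1642 = -21602911/6333194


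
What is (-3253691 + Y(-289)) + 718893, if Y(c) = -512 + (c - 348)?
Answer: -2535947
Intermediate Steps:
Y(c) = -860 + c (Y(c) = -512 + (-348 + c) = -860 + c)
(-3253691 + Y(-289)) + 718893 = (-3253691 + (-860 - 289)) + 718893 = (-3253691 - 1149) + 718893 = -3254840 + 718893 = -2535947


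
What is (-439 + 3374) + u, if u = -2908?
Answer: 27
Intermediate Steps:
(-439 + 3374) + u = (-439 + 3374) - 2908 = 2935 - 2908 = 27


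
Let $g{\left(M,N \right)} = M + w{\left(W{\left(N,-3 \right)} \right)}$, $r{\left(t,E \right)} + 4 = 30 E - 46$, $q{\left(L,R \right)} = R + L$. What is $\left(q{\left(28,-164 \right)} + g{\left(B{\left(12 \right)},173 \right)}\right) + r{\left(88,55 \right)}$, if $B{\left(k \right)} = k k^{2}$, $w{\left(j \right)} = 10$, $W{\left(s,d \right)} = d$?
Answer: $3202$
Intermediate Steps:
$q{\left(L,R \right)} = L + R$
$B{\left(k \right)} = k^{3}$
$r{\left(t,E \right)} = -50 + 30 E$ ($r{\left(t,E \right)} = -4 + \left(30 E - 46\right) = -4 + \left(-46 + 30 E\right) = -50 + 30 E$)
$g{\left(M,N \right)} = 10 + M$ ($g{\left(M,N \right)} = M + 10 = 10 + M$)
$\left(q{\left(28,-164 \right)} + g{\left(B{\left(12 \right)},173 \right)}\right) + r{\left(88,55 \right)} = \left(\left(28 - 164\right) + \left(10 + 12^{3}\right)\right) + \left(-50 + 30 \cdot 55\right) = \left(-136 + \left(10 + 1728\right)\right) + \left(-50 + 1650\right) = \left(-136 + 1738\right) + 1600 = 1602 + 1600 = 3202$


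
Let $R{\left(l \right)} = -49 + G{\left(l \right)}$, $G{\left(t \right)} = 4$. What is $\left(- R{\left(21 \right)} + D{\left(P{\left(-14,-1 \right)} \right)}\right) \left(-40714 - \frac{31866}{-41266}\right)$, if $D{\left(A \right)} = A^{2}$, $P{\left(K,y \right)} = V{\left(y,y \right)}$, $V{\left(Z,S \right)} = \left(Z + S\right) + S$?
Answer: $- \frac{965147778}{439} \approx -2.1985 \cdot 10^{6}$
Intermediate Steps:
$V{\left(Z,S \right)} = Z + 2 S$ ($V{\left(Z,S \right)} = \left(S + Z\right) + S = Z + 2 S$)
$P{\left(K,y \right)} = 3 y$ ($P{\left(K,y \right)} = y + 2 y = 3 y$)
$R{\left(l \right)} = -45$ ($R{\left(l \right)} = -49 + 4 = -45$)
$\left(- R{\left(21 \right)} + D{\left(P{\left(-14,-1 \right)} \right)}\right) \left(-40714 - \frac{31866}{-41266}\right) = \left(\left(-1\right) \left(-45\right) + \left(3 \left(-1\right)\right)^{2}\right) \left(-40714 - \frac{31866}{-41266}\right) = \left(45 + \left(-3\right)^{2}\right) \left(-40714 - - \frac{339}{439}\right) = \left(45 + 9\right) \left(-40714 + \frac{339}{439}\right) = 54 \left(- \frac{17873107}{439}\right) = - \frac{965147778}{439}$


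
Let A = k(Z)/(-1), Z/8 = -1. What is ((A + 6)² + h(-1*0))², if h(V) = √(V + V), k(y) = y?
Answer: 38416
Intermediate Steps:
Z = -8 (Z = 8*(-1) = -8)
A = 8 (A = -8/(-1) = -8*(-1) = 8)
h(V) = √2*√V (h(V) = √(2*V) = √2*√V)
((A + 6)² + h(-1*0))² = ((8 + 6)² + √2*√(-1*0))² = (14² + √2*√0)² = (196 + √2*0)² = (196 + 0)² = 196² = 38416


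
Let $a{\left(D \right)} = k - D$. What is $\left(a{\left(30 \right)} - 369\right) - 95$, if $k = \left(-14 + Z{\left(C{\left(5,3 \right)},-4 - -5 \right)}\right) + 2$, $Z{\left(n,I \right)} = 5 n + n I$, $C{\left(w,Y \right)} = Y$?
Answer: $-488$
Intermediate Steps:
$Z{\left(n,I \right)} = 5 n + I n$
$k = 6$ ($k = \left(-14 + 3 \left(5 - -1\right)\right) + 2 = \left(-14 + 3 \left(5 + \left(-4 + 5\right)\right)\right) + 2 = \left(-14 + 3 \left(5 + 1\right)\right) + 2 = \left(-14 + 3 \cdot 6\right) + 2 = \left(-14 + 18\right) + 2 = 4 + 2 = 6$)
$a{\left(D \right)} = 6 - D$
$\left(a{\left(30 \right)} - 369\right) - 95 = \left(\left(6 - 30\right) - 369\right) - 95 = \left(-24 - 369\right) - 95 = -393 - 95 = -488$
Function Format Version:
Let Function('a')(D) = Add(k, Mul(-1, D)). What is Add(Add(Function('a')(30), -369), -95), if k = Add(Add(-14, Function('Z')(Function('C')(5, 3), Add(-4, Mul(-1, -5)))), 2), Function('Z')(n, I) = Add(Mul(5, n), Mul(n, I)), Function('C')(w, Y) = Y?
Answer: -488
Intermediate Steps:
Function('Z')(n, I) = Add(Mul(5, n), Mul(I, n))
k = 6 (k = Add(Add(-14, Mul(3, Add(5, Add(-4, Mul(-1, -5))))), 2) = Add(Add(-14, Mul(3, Add(5, Add(-4, 5)))), 2) = Add(Add(-14, Mul(3, Add(5, 1))), 2) = Add(Add(-14, Mul(3, 6)), 2) = Add(Add(-14, 18), 2) = Add(4, 2) = 6)
Function('a')(D) = Add(6, Mul(-1, D))
Add(Add(Function('a')(30), -369), -95) = Add(Add(Add(6, Mul(-1, 30)), -369), -95) = Add(Add(Add(6, -30), -369), -95) = Add(Add(-24, -369), -95) = Add(-393, -95) = -488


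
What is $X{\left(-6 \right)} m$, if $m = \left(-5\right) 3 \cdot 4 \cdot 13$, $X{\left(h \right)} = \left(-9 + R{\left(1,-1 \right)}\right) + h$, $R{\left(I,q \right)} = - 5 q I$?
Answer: $7800$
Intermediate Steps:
$R{\left(I,q \right)} = - 5 I q$
$X{\left(h \right)} = -4 + h$ ($X{\left(h \right)} = \left(-9 - 5 \left(-1\right)\right) + h = \left(-9 + 5\right) + h = -4 + h$)
$m = -780$ ($m = \left(-15\right) 4 \cdot 13 = \left(-60\right) 13 = -780$)
$X{\left(-6 \right)} m = \left(-4 - 6\right) \left(-780\right) = \left(-10\right) \left(-780\right) = 7800$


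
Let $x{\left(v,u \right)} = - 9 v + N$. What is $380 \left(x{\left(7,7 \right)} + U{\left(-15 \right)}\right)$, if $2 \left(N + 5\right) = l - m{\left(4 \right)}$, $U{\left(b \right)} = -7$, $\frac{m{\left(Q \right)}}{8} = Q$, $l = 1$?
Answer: $-34390$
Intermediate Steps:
$m{\left(Q \right)} = 8 Q$
$N = - \frac{41}{2}$ ($N = -5 + \frac{1 - 8 \cdot 4}{2} = -5 + \frac{1 - 32}{2} = -5 + \frac{1}{2} \left(-31\right) = -5 - \frac{31}{2} = - \frac{41}{2} \approx -20.5$)
$x{\left(v,u \right)} = - \frac{41}{2} - 9 v$ ($x{\left(v,u \right)} = - 9 v - \frac{41}{2} = - \frac{41}{2} - 9 v$)
$380 \left(x{\left(7,7 \right)} + U{\left(-15 \right)}\right) = 380 \left(\left(- \frac{41}{2} - 63\right) - 7\right) = 380 \left(- \frac{167}{2} - 7\right) = 380 \left(- \frac{181}{2}\right) = -34390$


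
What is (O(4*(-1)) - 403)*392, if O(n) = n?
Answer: -159544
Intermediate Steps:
(O(4*(-1)) - 403)*392 = (4*(-1) - 403)*392 = (-4 - 403)*392 = -407*392 = -159544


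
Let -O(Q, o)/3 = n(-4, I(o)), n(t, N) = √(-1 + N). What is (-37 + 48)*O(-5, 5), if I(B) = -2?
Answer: -33*I*√3 ≈ -57.158*I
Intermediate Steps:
O(Q, o) = -3*I*√3 (O(Q, o) = -3*√(-1 - 2) = -3*I*√3)
(-37 + 48)*O(-5, 5) = (-37 + 48)*(-3*I*√3) = 11*(-3*I*√3) = -33*I*√3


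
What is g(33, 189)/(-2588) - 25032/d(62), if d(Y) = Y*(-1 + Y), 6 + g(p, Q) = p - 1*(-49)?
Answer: -8133781/1223477 ≈ -6.6481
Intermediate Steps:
g(p, Q) = 43 + p (g(p, Q) = -6 + (p - 1*(-49)) = -6 + (p + 49) = -6 + (49 + p) = 43 + p)
g(33, 189)/(-2588) - 25032/d(62) = (43 + 33)/(-2588) - 25032*1/(62*(-1 + 62)) = 76*(-1/2588) - 25032/(62*61) = -19/647 - 25032/3782 = -19/647 - 25032*1/3782 = -19/647 - 12516/1891 = -8133781/1223477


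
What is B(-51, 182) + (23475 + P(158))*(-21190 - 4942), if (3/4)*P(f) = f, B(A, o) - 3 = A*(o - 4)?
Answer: -1856888749/3 ≈ -6.1896e+8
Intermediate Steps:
B(A, o) = 3 + A*(-4 + o) (B(A, o) = 3 + A*(o - 4) = 3 + A*(-4 + o))
P(f) = 4*f/3
B(-51, 182) + (23475 + P(158))*(-21190 - 4942) = (3 - 4*(-51) - 51*182) + (23475 + (4/3)*158)*(-21190 - 4942) = (3 + 204 - 9282) + (23475 + 632/3)*(-26132) = -9075 + (71057/3)*(-26132) = -9075 - 1856861524/3 = -1856888749/3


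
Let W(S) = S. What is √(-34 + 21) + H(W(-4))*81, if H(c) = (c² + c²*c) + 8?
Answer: -3240 + I*√13 ≈ -3240.0 + 3.6056*I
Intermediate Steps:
H(c) = 8 + c² + c³ (H(c) = (c² + c³) + 8 = 8 + c² + c³)
√(-34 + 21) + H(W(-4))*81 = √(-34 + 21) + (8 + (-4)² + (-4)³)*81 = √(-13) + (8 + 16 - 64)*81 = I*√13 - 40*81 = I*√13 - 3240 = -3240 + I*√13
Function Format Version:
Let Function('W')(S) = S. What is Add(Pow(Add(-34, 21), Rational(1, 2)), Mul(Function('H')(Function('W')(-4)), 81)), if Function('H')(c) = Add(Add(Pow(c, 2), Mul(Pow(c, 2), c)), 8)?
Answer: Add(-3240, Mul(I, Pow(13, Rational(1, 2)))) ≈ Add(-3240.0, Mul(3.6056, I))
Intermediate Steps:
Function('H')(c) = Add(8, Pow(c, 2), Pow(c, 3)) (Function('H')(c) = Add(Add(Pow(c, 2), Pow(c, 3)), 8) = Add(8, Pow(c, 2), Pow(c, 3)))
Add(Pow(Add(-34, 21), Rational(1, 2)), Mul(Function('H')(Function('W')(-4)), 81)) = Add(Pow(Add(-34, 21), Rational(1, 2)), Mul(Add(8, Pow(-4, 2), Pow(-4, 3)), 81)) = Add(Pow(-13, Rational(1, 2)), Mul(Add(8, 16, -64), 81)) = Add(Mul(I, Pow(13, Rational(1, 2))), Mul(-40, 81)) = Add(Mul(I, Pow(13, Rational(1, 2))), -3240) = Add(-3240, Mul(I, Pow(13, Rational(1, 2))))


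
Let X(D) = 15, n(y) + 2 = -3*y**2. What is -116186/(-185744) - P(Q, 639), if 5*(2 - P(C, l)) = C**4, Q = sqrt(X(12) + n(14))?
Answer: 6141033349/92872 ≈ 66124.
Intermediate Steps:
n(y) = -2 - 3*y**2
Q = 5*I*sqrt(23) (Q = sqrt(15 + (-2 - 3*14**2)) = sqrt(15 + (-2 - 3*196)) = sqrt(15 + (-2 - 588)) = sqrt(15 - 590) = sqrt(-575) = 5*I*sqrt(23) ≈ 23.979*I)
P(C, l) = 2 - C**4/5
-116186/(-185744) - P(Q, 639) = -116186/(-185744) - (2 - (5*I*sqrt(23))**4/5) = -116186*(-1/185744) - (2 - 1/5*330625) = 58093/92872 - (2 - 66125) = 58093/92872 - 1*(-66123) = 58093/92872 + 66123 = 6141033349/92872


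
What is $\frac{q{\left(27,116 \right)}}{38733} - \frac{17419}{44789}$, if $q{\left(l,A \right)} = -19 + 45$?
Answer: $- \frac{673525613}{1734812337} \approx -0.38824$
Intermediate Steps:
$q{\left(l,A \right)} = 26$
$\frac{q{\left(27,116 \right)}}{38733} - \frac{17419}{44789} = \frac{26}{38733} - \frac{17419}{44789} = - \frac{673525613}{1734812337}$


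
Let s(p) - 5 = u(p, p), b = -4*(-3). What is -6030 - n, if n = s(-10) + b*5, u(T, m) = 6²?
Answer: -6131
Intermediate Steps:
u(T, m) = 36
b = 12
s(p) = 41 (s(p) = 5 + 36 = 41)
n = 101 (n = 41 + 12*5 = 41 + 60 = 101)
-6030 - n = -6030 - 1*101 = -6030 - 101 = -6131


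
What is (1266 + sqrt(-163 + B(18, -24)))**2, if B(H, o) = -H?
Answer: (1266 + I*sqrt(181))**2 ≈ 1.6026e+6 + 34065.0*I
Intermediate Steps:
(1266 + sqrt(-163 + B(18, -24)))**2 = (1266 + sqrt(-163 - 1*18))**2 = (1266 + sqrt(-163 - 18))**2 = (1266 + sqrt(-181))**2 = (1266 + I*sqrt(181))**2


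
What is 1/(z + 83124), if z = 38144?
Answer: 1/121268 ≈ 8.2462e-6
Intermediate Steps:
1/(z + 83124) = 1/(38144 + 83124) = 1/121268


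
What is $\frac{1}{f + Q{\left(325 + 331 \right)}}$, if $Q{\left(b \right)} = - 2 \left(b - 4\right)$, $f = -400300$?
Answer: $- \frac{1}{401604} \approx -2.49 \cdot 10^{-6}$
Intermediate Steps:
$Q{\left(b \right)} = 8 - 2 b$ ($Q{\left(b \right)} = - 2 \left(-4 + b\right) = 8 - 2 b$)
$\frac{1}{f + Q{\left(325 + 331 \right)}} = \frac{1}{-400300 + \left(8 - 2 \left(325 + 331\right)\right)} = \frac{1}{-400300 + \left(8 - 1312\right)} = \frac{1}{-400300 - 1304} = \frac{1}{-401604} = - \frac{1}{401604}$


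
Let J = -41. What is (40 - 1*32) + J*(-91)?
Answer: 3739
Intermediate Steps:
(40 - 1*32) + J*(-91) = (40 - 1*32) - 41*(-91) = (40 - 32) + 3731 = 8 + 3731 = 3739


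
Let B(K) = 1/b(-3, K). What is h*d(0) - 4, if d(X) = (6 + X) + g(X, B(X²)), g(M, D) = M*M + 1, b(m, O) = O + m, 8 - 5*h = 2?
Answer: 22/5 ≈ 4.4000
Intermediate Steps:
h = 6/5 (h = 8/5 - ⅕*2 = 8/5 - ⅖ = 6/5 ≈ 1.2000)
B(K) = 1/(-3 + K) (B(K) = 1/(K - 3) = 1/(-3 + K))
g(M, D) = 1 + M² (g(M, D) = M² + 1 = 1 + M²)
d(X) = 7 + X + X² (d(X) = (6 + X) + (1 + X²) = 7 + X + X²)
h*d(0) - 4 = 6*(7 + 0 + 0²)/5 - 4 = 6*(7 + 0 + 0)/5 - 4 = (6/5)*7 - 4 = 42/5 - 4 = 22/5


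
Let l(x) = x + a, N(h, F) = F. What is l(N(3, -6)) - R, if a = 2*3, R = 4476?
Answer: -4476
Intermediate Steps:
a = 6
l(x) = 6 + x (l(x) = x + 6 = 6 + x)
l(N(3, -6)) - R = (6 - 6) - 1*4476 = 0 - 4476 = -4476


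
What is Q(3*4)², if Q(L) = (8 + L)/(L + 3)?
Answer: 16/9 ≈ 1.7778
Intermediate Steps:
Q(L) = (8 + L)/(3 + L)
Q(3*4)² = ((8 + 3*4)/(3 + 3*4))² = ((8 + 12)/(3 + 12))² = (20/15)² = ((1/15)*20)² = (4/3)² = 16/9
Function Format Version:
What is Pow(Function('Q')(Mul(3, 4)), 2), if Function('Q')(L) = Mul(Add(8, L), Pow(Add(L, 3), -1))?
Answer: Rational(16, 9) ≈ 1.7778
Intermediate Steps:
Function('Q')(L) = Mul(Pow(Add(3, L), -1), Add(8, L)) (Function('Q')(L) = Mul(Add(8, L), Pow(Add(3, L), -1)) = Mul(Pow(Add(3, L), -1), Add(8, L)))
Pow(Function('Q')(Mul(3, 4)), 2) = Pow(Mul(Pow(Add(3, Mul(3, 4)), -1), Add(8, Mul(3, 4))), 2) = Pow(Mul(Pow(Add(3, 12), -1), Add(8, 12)), 2) = Pow(Mul(Pow(15, -1), 20), 2) = Pow(Mul(Rational(1, 15), 20), 2) = Pow(Rational(4, 3), 2) = Rational(16, 9)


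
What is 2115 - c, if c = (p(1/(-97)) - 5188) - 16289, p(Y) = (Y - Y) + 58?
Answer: 23534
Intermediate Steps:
p(Y) = 58 (p(Y) = 0 + 58 = 58)
c = -21419 (c = (58 - 5188) - 16289 = -5130 - 16289 = -21419)
2115 - c = 2115 - 1*(-21419) = 2115 + 21419 = 23534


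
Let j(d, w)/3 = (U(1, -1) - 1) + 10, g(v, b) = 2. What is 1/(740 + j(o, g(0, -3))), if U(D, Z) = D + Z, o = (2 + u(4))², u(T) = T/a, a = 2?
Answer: 1/767 ≈ 0.0013038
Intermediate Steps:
u(T) = T/2
o = 16 (o = (2 + (½)*4)² = (2 + 2)² = 4² = 16)
j(d, w) = 27 (j(d, w) = 3*(((1 - 1) - 1) + 10) = 3*((0 - 1) + 10) = 3*(-1 + 10) = 3*9 = 27)
1/(740 + j(o, g(0, -3))) = 1/(740 + 27) = 1/767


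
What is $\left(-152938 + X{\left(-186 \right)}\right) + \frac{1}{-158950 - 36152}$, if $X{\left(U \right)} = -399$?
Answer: $- \frac{29916355375}{195102} \approx -1.5334 \cdot 10^{5}$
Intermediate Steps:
$\left(-152938 + X{\left(-186 \right)}\right) + \frac{1}{-158950 - 36152} = \left(-152938 - 399\right) + \frac{1}{-158950 - 36152} = -153337 + \frac{1}{-195102} = -153337 - \frac{1}{195102} = - \frac{29916355375}{195102}$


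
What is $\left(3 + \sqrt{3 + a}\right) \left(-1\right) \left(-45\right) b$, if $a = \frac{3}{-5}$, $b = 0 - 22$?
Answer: $-2970 - 396 \sqrt{15} \approx -4503.7$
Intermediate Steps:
$b = -22$
$a = - \frac{3}{5}$ ($a = 3 \left(- \frac{1}{5}\right) = - \frac{3}{5} \approx -0.6$)
$\left(3 + \sqrt{3 + a}\right) \left(-1\right) \left(-45\right) b = \left(3 + \sqrt{3 - \frac{3}{5}}\right) \left(-1\right) \left(-45\right) \left(-22\right) = \left(3 + \sqrt{\frac{12}{5}}\right) \left(-1\right) \left(-45\right) \left(-22\right) = \left(3 + \frac{2 \sqrt{15}}{5}\right) \left(-1\right) \left(-45\right) \left(-22\right) = \left(-3 - \frac{2 \sqrt{15}}{5}\right) \left(-45\right) \left(-22\right) = \left(135 + 18 \sqrt{15}\right) \left(-22\right) = -2970 - 396 \sqrt{15}$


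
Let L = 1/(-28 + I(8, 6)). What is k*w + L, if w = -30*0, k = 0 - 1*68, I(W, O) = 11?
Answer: -1/17 ≈ -0.058824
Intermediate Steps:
k = -68 (k = 0 - 68 = -68)
L = -1/17 (L = 1/(-28 + 11) = 1/(-17) = -1/17 ≈ -0.058824)
w = 0
k*w + L = -68*0 - 1/17 = 0 - 1/17 = -1/17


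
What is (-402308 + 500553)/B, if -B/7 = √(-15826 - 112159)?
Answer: 2807*I*√127985/25597 ≈ 39.231*I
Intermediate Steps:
B = -7*I*√127985 (B = -7*√(-15826 - 112159) = -7*I*√127985 ≈ -2504.3*I)
(-402308 + 500553)/B = (-402308 + 500553)/((-7*I*√127985)) = 98245*(I*√127985/895895) = 2807*I*√127985/25597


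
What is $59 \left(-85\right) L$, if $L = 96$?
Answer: $-481440$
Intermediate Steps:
$59 \left(-85\right) L = 59 \left(-85\right) 96 = \left(-5015\right) 96 = -481440$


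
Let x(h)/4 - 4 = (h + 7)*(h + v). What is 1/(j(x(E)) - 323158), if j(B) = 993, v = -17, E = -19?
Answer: -1/322165 ≈ -3.1040e-6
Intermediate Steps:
x(h) = 16 + 4*(-17 + h)*(7 + h) (x(h) = 16 + 4*((h + 7)*(h - 17)) = 16 + 4*((7 + h)*(-17 + h)) = 16 + 4*((-17 + h)*(7 + h)) = 16 + 4*(-17 + h)*(7 + h))
1/(j(x(E)) - 323158) = 1/(993 - 323158) = 1/(-322165) = -1/322165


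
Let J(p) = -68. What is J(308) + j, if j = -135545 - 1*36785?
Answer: -172398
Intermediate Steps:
j = -172330 (j = -135545 - 36785 = -172330)
J(308) + j = -68 - 172330 = -172398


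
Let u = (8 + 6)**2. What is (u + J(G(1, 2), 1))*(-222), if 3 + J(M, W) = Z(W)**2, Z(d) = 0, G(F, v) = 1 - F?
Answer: -42846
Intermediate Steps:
u = 196 (u = 14**2 = 196)
J(M, W) = -3 (J(M, W) = -3 + 0**2 = -3 + 0 = -3)
(u + J(G(1, 2), 1))*(-222) = (196 - 3)*(-222) = 193*(-222) = -42846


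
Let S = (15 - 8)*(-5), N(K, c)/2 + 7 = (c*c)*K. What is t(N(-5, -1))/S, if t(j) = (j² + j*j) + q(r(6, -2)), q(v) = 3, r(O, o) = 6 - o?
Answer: -33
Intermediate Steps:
N(K, c) = -14 + 2*K*c² (N(K, c) = -14 + 2*((c*c)*K) = -14 + 2*(c²*K) = -14 + 2*(K*c²) = -14 + 2*K*c²)
S = -35 (S = 7*(-5) = -35)
t(j) = 3 + 2*j² (t(j) = (j² + j*j) + 3 = (j² + j²) + 3 = 2*j² + 3 = 3 + 2*j²)
t(N(-5, -1))/S = (3 + 2*(-14 + 2*(-5)*(-1)²)²)/(-35) = (3 + 2*(-14 + 2*(-5)*1)²)*(-1/35) = (3 + 2*(-14 - 10)²)*(-1/35) = (3 + 2*(-24)²)*(-1/35) = (3 + 2*576)*(-1/35) = (3 + 1152)*(-1/35) = 1155*(-1/35) = -33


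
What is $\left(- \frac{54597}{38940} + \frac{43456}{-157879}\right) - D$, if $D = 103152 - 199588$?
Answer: $\frac{197619908488319}{2049269420} \approx 96434.0$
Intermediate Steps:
$D = -96436$ ($D = 103152 - 199588 = -96436$)
$\left(- \frac{54597}{38940} + \frac{43456}{-157879}\right) - D = \left(- \frac{54597}{38940} + \frac{43456}{-157879}\right) - -96436 = \left(\left(-54597\right) \frac{1}{38940} + 43456 \left(- \frac{1}{157879}\right)\right) + 96436 = \left(- \frac{18199}{12980} - \frac{43456}{157879}\right) + 96436 = - \frac{3437298801}{2049269420} + 96436 = \frac{197619908488319}{2049269420}$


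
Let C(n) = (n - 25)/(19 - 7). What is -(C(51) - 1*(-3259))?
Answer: -19567/6 ≈ -3261.2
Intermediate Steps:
C(n) = -25/12 + n/12 (C(n) = (-25 + n)/12 = (-25 + n)*(1/12) = -25/12 + n/12)
-(C(51) - 1*(-3259)) = -((-25/12 + (1/12)*51) - 1*(-3259)) = -((-25/12 + 17/4) + 3259) = -(13/6 + 3259) = -1*19567/6 = -19567/6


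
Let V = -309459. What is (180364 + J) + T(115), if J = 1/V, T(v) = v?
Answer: 55850850860/309459 ≈ 1.8048e+5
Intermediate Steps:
J = -1/309459 (J = 1/(-309459) = -1/309459 ≈ -3.2314e-6)
(180364 + J) + T(115) = (180364 - 1/309459) + 115 = 55815263075/309459 + 115 = 55850850860/309459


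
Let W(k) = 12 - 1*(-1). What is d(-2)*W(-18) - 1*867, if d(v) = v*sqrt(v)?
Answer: -867 - 26*I*sqrt(2) ≈ -867.0 - 36.77*I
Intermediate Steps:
d(v) = v**(3/2)
W(k) = 13 (W(k) = 12 + 1 = 13)
d(-2)*W(-18) - 1*867 = (-2)**(3/2)*13 - 1*867 = -2*I*sqrt(2)*13 - 867 = -26*I*sqrt(2) - 867 = -867 - 26*I*sqrt(2)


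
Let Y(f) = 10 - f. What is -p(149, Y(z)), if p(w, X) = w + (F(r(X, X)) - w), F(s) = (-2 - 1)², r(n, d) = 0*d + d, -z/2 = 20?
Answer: -9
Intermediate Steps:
z = -40 (z = -2*20 = -40)
r(n, d) = d (r(n, d) = 0 + d = d)
F(s) = 9 (F(s) = (-3)² = 9)
p(w, X) = 9 (p(w, X) = w + (9 - w) = 9)
-p(149, Y(z)) = -1*9 = -9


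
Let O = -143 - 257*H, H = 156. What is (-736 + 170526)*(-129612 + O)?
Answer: -28838322130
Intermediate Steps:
O = -40235 (O = -143 - 257*156 = -143 - 40092 = -40235)
(-736 + 170526)*(-129612 + O) = (-736 + 170526)*(-129612 - 40235) = 169790*(-169847) = -28838322130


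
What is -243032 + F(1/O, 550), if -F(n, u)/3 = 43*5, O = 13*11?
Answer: -243677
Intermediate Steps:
O = 143
F(n, u) = -645 (F(n, u) = -129*5 = -3*215 = -645)
-243032 + F(1/O, 550) = -243032 - 645 = -243677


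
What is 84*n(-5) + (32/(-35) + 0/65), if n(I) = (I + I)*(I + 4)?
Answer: 29368/35 ≈ 839.09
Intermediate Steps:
n(I) = 2*I*(4 + I) (n(I) = (2*I)*(4 + I) = 2*I*(4 + I))
84*n(-5) + (32/(-35) + 0/65) = 84*(2*(-5)*(4 - 5)) + (32/(-35) + 0/65) = 84*(2*(-5)*(-1)) + (32*(-1/35) + 0*(1/65)) = 84*10 + (-32/35 + 0) = 840 - 32/35 = 29368/35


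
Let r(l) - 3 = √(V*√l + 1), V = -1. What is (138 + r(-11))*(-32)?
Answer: -4512 - 32*√(1 - I*√11) ≈ -4559.8 + 35.519*I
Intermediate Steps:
r(l) = 3 + √(1 - √l) (r(l) = 3 + √(-√l + 1) = 3 + √(1 - √l))
(138 + r(-11))*(-32) = (138 + (3 + √(1 - √(-11))))*(-32) = (138 + (3 + √(1 - I*√11)))*(-32) = (141 + √(1 - I*√11))*(-32) = -4512 - 32*√(1 - I*√11)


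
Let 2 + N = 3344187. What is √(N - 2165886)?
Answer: √1178299 ≈ 1085.5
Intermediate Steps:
N = 3344185 (N = -2 + 3344187 = 3344185)
√(N - 2165886) = √(3344185 - 2165886) = √1178299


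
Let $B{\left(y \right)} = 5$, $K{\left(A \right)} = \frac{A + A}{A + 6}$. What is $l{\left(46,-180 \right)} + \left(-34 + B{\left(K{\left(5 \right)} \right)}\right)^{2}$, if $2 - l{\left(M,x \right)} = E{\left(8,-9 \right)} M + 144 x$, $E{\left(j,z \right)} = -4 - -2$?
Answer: $26855$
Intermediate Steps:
$K{\left(A \right)} = \frac{2 A}{6 + A}$
$E{\left(j,z \right)} = -2$ ($E{\left(j,z \right)} = -4 + 2 = -2$)
$l{\left(M,x \right)} = 2 - 144 x + 2 M$ ($l{\left(M,x \right)} = 2 - \left(- 2 M + 144 x\right) = 2 + \left(- 144 x + 2 M\right) = 2 - 144 x + 2 M$)
$l{\left(46,-180 \right)} + \left(-34 + B{\left(K{\left(5 \right)} \right)}\right)^{2} = \left(2 - -25920 + 2 \cdot 46\right) + \left(-34 + 5\right)^{2} = \left(2 + 25920 + 92\right) + \left(-29\right)^{2} = 26014 + 841 = 26855$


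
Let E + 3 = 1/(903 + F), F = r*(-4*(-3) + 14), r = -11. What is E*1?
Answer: -1850/617 ≈ -2.9984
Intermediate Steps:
F = -286 (F = -11*(-4*(-3) + 14) = -11*(12 + 14) = -11*26 = -286)
E = -1850/617 (E = -3 + 1/(903 - 286) = -3 + 1/617 = -1850/617 ≈ -2.9984)
E*1 = -1850/617*1 = -1850/617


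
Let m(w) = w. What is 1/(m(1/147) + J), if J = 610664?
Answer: 147/89767609 ≈ 1.6376e-6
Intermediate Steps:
1/(m(1/147) + J) = 1/(1/147 + 610664) = 1/(89767609/147) = 147/89767609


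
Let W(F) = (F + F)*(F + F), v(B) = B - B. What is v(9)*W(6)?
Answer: 0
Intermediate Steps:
v(B) = 0
W(F) = 4*F² (W(F) = (2*F)*(2*F) = 4*F²)
v(9)*W(6) = 0*(4*6²) = 0*(4*36) = 0*144 = 0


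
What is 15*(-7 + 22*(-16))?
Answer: -5385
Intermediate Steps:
15*(-7 + 22*(-16)) = 15*(-7 - 352) = 15*(-359) = -5385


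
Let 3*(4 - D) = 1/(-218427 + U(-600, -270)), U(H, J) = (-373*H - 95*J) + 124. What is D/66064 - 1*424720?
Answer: -2621833180683517/6173086224 ≈ -4.2472e+5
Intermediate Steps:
U(H, J) = 124 - 373*H - 95*J
D = 373763/93441 (D = 4 - 1/(3*(-218427 + (124 - 373*(-600) - 95*(-270)))) = 4 - 1/(3*(-218427 + (124 + 223800 + 25650))) = 4 - 1/(3*(-218427 + 249574)) = 4 - 1/3/31147 = 4 - 1/3*1/31147 = 4 - 1/93441 = 373763/93441 ≈ 4.0000)
D/66064 - 1*424720 = (373763/93441)/66064 - 1*424720 = (373763/93441)*(1/66064) - 424720 = 373763/6173086224 - 424720 = -2621833180683517/6173086224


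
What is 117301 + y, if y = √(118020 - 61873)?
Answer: 117301 + √56147 ≈ 1.1754e+5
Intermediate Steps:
y = √56147 ≈ 236.95
117301 + y = 117301 + √56147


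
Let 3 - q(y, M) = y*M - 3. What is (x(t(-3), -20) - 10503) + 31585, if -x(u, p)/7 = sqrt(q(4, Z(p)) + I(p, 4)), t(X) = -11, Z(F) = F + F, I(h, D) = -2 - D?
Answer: 21082 - 28*sqrt(10) ≈ 20993.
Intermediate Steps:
Z(F) = 2*F
q(y, M) = 6 - M*y (q(y, M) = 3 - (y*M - 3) = 3 - (M*y - 3) = 3 - (-3 + M*y) = 3 + (3 - M*y) = 6 - M*y)
x(u, p) = -14*sqrt(2)*sqrt(-p) (x(u, p) = -7*sqrt((6 - 1*2*p*4) + (-2 - 1*4)) = -7*sqrt((6 - 8*p) + (-2 - 4)) = -7*sqrt((6 - 8*p) - 6) = -7*2*sqrt(2)*sqrt(-p) = -14*sqrt(2)*sqrt(-p))
(x(t(-3), -20) - 10503) + 31585 = (-14*sqrt(2)*sqrt(-1*(-20)) - 10503) + 31585 = (-14*sqrt(2)*sqrt(20) - 10503) + 31585 = (-14*sqrt(2)*2*sqrt(5) - 10503) + 31585 = (-28*sqrt(10) - 10503) + 31585 = (-10503 - 28*sqrt(10)) + 31585 = 21082 - 28*sqrt(10)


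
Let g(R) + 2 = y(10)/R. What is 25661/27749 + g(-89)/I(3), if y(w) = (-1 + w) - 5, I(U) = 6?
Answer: 4326328/7408983 ≈ 0.58393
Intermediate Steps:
y(w) = -6 + w
g(R) = -2 + 4/R (g(R) = -2 + (-6 + 10)/R = -2 + 4/R)
25661/27749 + g(-89)/I(3) = 25661/27749 + (-2 + 4/(-89))/6 = 25661*(1/27749) + (-2 + 4*(-1/89))*(⅙) = 25661/27749 + (-2 - 4/89)*(⅙) = 25661/27749 - 182/89*⅙ = 25661/27749 - 91/267 = 4326328/7408983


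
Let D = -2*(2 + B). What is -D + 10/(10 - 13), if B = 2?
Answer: 14/3 ≈ 4.6667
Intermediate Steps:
D = -8 (D = -2*(2 + 2) = -2*4 = -8)
-D + 10/(10 - 13) = -1*(-8) + 10/(10 - 13) = 8 + 10/(-3) = 8 + 10*(-⅓) = 8 - 10/3 = 14/3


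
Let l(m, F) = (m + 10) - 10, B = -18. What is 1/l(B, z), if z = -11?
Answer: -1/18 ≈ -0.055556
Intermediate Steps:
l(m, F) = m (l(m, F) = (10 + m) - 10 = m)
1/l(B, z) = 1/(-18) = -1/18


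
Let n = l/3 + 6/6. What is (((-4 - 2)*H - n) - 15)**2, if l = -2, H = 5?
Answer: 18496/9 ≈ 2055.1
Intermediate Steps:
n = 1/3 (n = -2/3 + 6/6 = -2*1/3 + 6*(1/6) = -2/3 + 1 = 1/3 ≈ 0.33333)
(((-4 - 2)*H - n) - 15)**2 = (((-4 - 2)*5 - 1*1/3) - 15)**2 = ((-6*5 - 1/3) - 15)**2 = ((-30 - 1/3) - 15)**2 = (-91/3 - 15)**2 = (-136/3)**2 = 18496/9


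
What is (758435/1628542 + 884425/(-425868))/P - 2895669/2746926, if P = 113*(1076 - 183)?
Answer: -268063431458071504241/254289857542292986284 ≈ -1.0542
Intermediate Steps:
P = 100909 (P = 113*893 = 100909)
(758435/1628542 + 884425/(-425868))/P - 2895669/2746926 = (758435/1628542 + 884425/(-425868))/100909 - 2895669/2746926 = (758435*(1/1628542) + 884425*(-1/425868))*(1/100909) - 2895669*1/2746926 = (758435/1628542 - 884425/425868)*(1/100909) - 15321/14534 = -558665030885/346771962228*1/100909 - 15321/14534 = -558665030885/34992411936465252 - 15321/14534 = -268063431458071504241/254289857542292986284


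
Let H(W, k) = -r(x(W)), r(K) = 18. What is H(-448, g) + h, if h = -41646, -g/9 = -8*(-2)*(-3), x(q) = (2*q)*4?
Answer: -41664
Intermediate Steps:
x(q) = 8*q
g = 432 (g = -9*(-8*(-2))*(-3) = -144*(-3) = -9*(-48) = 432)
H(W, k) = -18 (H(W, k) = -1*18 = -18)
H(-448, g) + h = -18 - 41646 = -41664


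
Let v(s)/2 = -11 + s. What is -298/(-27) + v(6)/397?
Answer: 118036/10719 ≈ 11.012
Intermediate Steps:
v(s) = -22 + 2*s (v(s) = 2*(-11 + s) = -22 + 2*s)
-298/(-27) + v(6)/397 = -298/(-27) + (-22 + 2*6)/397 = -298*(-1/27) + (-22 + 12)*(1/397) = 298/27 - 10*1/397 = 298/27 - 10/397 = 118036/10719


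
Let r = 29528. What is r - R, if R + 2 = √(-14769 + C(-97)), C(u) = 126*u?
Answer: 29530 - 3*I*√2999 ≈ 29530.0 - 164.29*I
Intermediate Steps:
R = -2 + 3*I*√2999 (R = -2 + √(-14769 + 126*(-97)) = -2 + √(-14769 - 12222) = -2 + √(-26991) = -2 + 3*I*√2999 ≈ -2.0 + 164.29*I)
r - R = 29528 - (-2 + 3*I*√2999) = 29528 + (2 - 3*I*√2999) = 29530 - 3*I*√2999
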